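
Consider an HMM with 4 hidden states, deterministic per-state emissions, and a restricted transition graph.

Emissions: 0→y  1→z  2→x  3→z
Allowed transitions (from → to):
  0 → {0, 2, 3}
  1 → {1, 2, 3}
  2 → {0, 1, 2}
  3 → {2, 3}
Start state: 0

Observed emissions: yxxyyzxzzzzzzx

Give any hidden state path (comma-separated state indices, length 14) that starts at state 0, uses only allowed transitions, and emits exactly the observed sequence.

0,2,2,0,0,3,2,1,1,1,1,3,3,2

  [0] y  {0}  => 0  start
  [1] x  {2}  => 2  0->2 ok
  [2] x  {2}  => 2  2->2 ok
  [3] y  {0}  => 0  2->0 ok
  [4] y  {0}  => 0  0->0 ok
  [5] z  {1,3}  => 3  0->3 ok
  [6] x  {2}  => 2  3->2 ok
  [7] z  {1,3}  => 1  2->1 ok
  [8] z  {1,3}  => 1  1->1 ok
  [9] z  {1,3}  => 1  1->1 ok
  [10] z  {1,3}  => 1  1->1 ok
  [11] z  {1,3}  => 3  1->3 ok
  [12] z  {1,3}  => 3  3->3 ok
  [13] x  {2}  => 2  3->2 ok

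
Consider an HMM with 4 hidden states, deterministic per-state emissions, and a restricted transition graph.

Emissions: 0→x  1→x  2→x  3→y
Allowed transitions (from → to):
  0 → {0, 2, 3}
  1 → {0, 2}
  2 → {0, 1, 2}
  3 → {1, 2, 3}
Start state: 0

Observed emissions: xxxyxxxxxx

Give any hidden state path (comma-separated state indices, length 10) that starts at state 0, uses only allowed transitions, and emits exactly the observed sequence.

  pos 0: x in {0,1,2}, choose 0; start
  pos 1: x in {0,1,2}, choose 2; 0->2 ok
  pos 2: x in {0,1,2}, choose 0; 2->0 ok
  pos 3: y in {3}, choose 3; 0->3 ok
  pos 4: x in {0,1,2}, choose 2; 3->2 ok
  pos 5: x in {0,1,2}, choose 2; 2->2 ok
  pos 6: x in {0,1,2}, choose 0; 2->0 ok
  pos 7: x in {0,1,2}, choose 2; 0->2 ok
  pos 8: x in {0,1,2}, choose 0; 2->0 ok
  pos 9: x in {0,1,2}, choose 0; 0->0 ok

0,2,0,3,2,2,0,2,0,0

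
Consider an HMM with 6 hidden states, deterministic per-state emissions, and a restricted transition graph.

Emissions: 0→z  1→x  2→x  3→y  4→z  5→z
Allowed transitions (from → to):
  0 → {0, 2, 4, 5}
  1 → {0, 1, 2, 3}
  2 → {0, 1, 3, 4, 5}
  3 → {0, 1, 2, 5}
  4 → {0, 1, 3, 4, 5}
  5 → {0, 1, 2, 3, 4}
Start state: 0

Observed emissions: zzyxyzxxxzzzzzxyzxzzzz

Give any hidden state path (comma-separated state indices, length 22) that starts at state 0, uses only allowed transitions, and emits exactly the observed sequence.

  pos 0: z in {0,4,5}, choose 0; start
  pos 1: z in {0,4,5}, choose 4; 0->4 ok
  pos 2: y in {3}, choose 3; 4->3 ok
  pos 3: x in {1,2}, choose 2; 3->2 ok
  pos 4: y in {3}, choose 3; 2->3 ok
  pos 5: z in {0,4,5}, choose 0; 3->0 ok
  pos 6: x in {1,2}, choose 2; 0->2 ok
  pos 7: x in {1,2}, choose 1; 2->1 ok
  pos 8: x in {1,2}, choose 2; 1->2 ok
  pos 9: z in {0,4,5}, choose 4; 2->4 ok
  pos 10: z in {0,4,5}, choose 5; 4->5 ok
  pos 11: z in {0,4,5}, choose 0; 5->0 ok
  pos 12: z in {0,4,5}, choose 4; 0->4 ok
  pos 13: z in {0,4,5}, choose 5; 4->5 ok
  pos 14: x in {1,2}, choose 1; 5->1 ok
  pos 15: y in {3}, choose 3; 1->3 ok
  pos 16: z in {0,4,5}, choose 5; 3->5 ok
  pos 17: x in {1,2}, choose 1; 5->1 ok
  pos 18: z in {0,4,5}, choose 0; 1->0 ok
  pos 19: z in {0,4,5}, choose 4; 0->4 ok
  pos 20: z in {0,4,5}, choose 4; 4->4 ok
  pos 21: z in {0,4,5}, choose 5; 4->5 ok

0,4,3,2,3,0,2,1,2,4,5,0,4,5,1,3,5,1,0,4,4,5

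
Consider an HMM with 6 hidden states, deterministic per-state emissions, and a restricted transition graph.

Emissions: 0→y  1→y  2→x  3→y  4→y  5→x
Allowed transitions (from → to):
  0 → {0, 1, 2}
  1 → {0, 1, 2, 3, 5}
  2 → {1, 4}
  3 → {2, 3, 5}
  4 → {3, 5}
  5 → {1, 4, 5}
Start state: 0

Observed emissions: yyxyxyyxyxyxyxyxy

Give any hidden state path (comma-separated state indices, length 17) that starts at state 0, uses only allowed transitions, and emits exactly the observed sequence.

  0: obs=y cand={0,1,3,4} pick 0 [start]
  1: obs=y cand={0,1,3,4} pick 1 [0->1 ok]
  2: obs=x cand={2,5} pick 2 [1->2 ok]
  3: obs=y cand={0,1,3,4} pick 1 [2->1 ok]
  4: obs=x cand={2,5} pick 5 [1->5 ok]
  5: obs=y cand={0,1,3,4} pick 4 [5->4 ok]
  6: obs=y cand={0,1,3,4} pick 3 [4->3 ok]
  7: obs=x cand={2,5} pick 2 [3->2 ok]
  8: obs=y cand={0,1,3,4} pick 1 [2->1 ok]
  9: obs=x cand={2,5} pick 5 [1->5 ok]
  10: obs=y cand={0,1,3,4} pick 4 [5->4 ok]
  11: obs=x cand={2,5} pick 5 [4->5 ok]
  12: obs=y cand={0,1,3,4} pick 4 [5->4 ok]
  13: obs=x cand={2,5} pick 5 [4->5 ok]
  14: obs=y cand={0,1,3,4} pick 4 [5->4 ok]
  15: obs=x cand={2,5} pick 5 [4->5 ok]
  16: obs=y cand={0,1,3,4} pick 4 [5->4 ok]

0,1,2,1,5,4,3,2,1,5,4,5,4,5,4,5,4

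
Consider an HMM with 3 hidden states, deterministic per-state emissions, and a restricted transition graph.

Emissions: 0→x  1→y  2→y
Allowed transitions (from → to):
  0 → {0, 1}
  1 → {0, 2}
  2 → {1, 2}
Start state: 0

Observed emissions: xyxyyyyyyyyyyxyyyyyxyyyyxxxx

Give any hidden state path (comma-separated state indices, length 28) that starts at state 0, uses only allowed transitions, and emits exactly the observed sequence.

  0: obs=x cand={0} pick 0 [start]
  1: obs=y cand={1,2} pick 1 [0->1 ok]
  2: obs=x cand={0} pick 0 [1->0 ok]
  3: obs=y cand={1,2} pick 1 [0->1 ok]
  4: obs=y cand={1,2} pick 2 [1->2 ok]
  5: obs=y cand={1,2} pick 1 [2->1 ok]
  6: obs=y cand={1,2} pick 2 [1->2 ok]
  7: obs=y cand={1,2} pick 1 [2->1 ok]
  8: obs=y cand={1,2} pick 2 [1->2 ok]
  9: obs=y cand={1,2} pick 1 [2->1 ok]
  10: obs=y cand={1,2} pick 2 [1->2 ok]
  11: obs=y cand={1,2} pick 2 [2->2 ok]
  12: obs=y cand={1,2} pick 1 [2->1 ok]
  13: obs=x cand={0} pick 0 [1->0 ok]
  14: obs=y cand={1,2} pick 1 [0->1 ok]
  15: obs=y cand={1,2} pick 2 [1->2 ok]
  16: obs=y cand={1,2} pick 2 [2->2 ok]
  17: obs=y cand={1,2} pick 2 [2->2 ok]
  18: obs=y cand={1,2} pick 1 [2->1 ok]
  19: obs=x cand={0} pick 0 [1->0 ok]
  20: obs=y cand={1,2} pick 1 [0->1 ok]
  21: obs=y cand={1,2} pick 2 [1->2 ok]
  22: obs=y cand={1,2} pick 2 [2->2 ok]
  23: obs=y cand={1,2} pick 1 [2->1 ok]
  24: obs=x cand={0} pick 0 [1->0 ok]
  25: obs=x cand={0} pick 0 [0->0 ok]
  26: obs=x cand={0} pick 0 [0->0 ok]
  27: obs=x cand={0} pick 0 [0->0 ok]

0,1,0,1,2,1,2,1,2,1,2,2,1,0,1,2,2,2,1,0,1,2,2,1,0,0,0,0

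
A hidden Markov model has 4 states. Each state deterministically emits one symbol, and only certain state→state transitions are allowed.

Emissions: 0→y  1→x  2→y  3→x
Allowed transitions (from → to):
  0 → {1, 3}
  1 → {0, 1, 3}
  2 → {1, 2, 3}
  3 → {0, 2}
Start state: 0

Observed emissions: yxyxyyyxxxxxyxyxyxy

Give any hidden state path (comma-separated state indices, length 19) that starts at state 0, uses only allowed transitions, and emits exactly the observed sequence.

  pos 0: y in {0,2}, choose 0; start
  pos 1: x in {1,3}, choose 3; 0->3 ok
  pos 2: y in {0,2}, choose 0; 3->0 ok
  pos 3: x in {1,3}, choose 3; 0->3 ok
  pos 4: y in {0,2}, choose 2; 3->2 ok
  pos 5: y in {0,2}, choose 2; 2->2 ok
  pos 6: y in {0,2}, choose 2; 2->2 ok
  pos 7: x in {1,3}, choose 1; 2->1 ok
  pos 8: x in {1,3}, choose 1; 1->1 ok
  pos 9: x in {1,3}, choose 1; 1->1 ok
  pos 10: x in {1,3}, choose 1; 1->1 ok
  pos 11: x in {1,3}, choose 3; 1->3 ok
  pos 12: y in {0,2}, choose 0; 3->0 ok
  pos 13: x in {1,3}, choose 3; 0->3 ok
  pos 14: y in {0,2}, choose 2; 3->2 ok
  pos 15: x in {1,3}, choose 3; 2->3 ok
  pos 16: y in {0,2}, choose 0; 3->0 ok
  pos 17: x in {1,3}, choose 3; 0->3 ok
  pos 18: y in {0,2}, choose 0; 3->0 ok

0,3,0,3,2,2,2,1,1,1,1,3,0,3,2,3,0,3,0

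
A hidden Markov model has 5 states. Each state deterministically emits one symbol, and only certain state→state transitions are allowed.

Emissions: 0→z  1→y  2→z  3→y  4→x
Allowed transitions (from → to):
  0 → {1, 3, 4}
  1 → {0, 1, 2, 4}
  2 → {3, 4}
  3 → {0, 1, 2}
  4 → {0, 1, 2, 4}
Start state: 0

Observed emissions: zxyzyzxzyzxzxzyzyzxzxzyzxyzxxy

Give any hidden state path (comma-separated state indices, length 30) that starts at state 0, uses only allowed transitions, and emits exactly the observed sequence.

  [0] z  {0,2}  => 0  start
  [1] x  {4}  => 4  0->4 ok
  [2] y  {1,3}  => 1  4->1 ok
  [3] z  {0,2}  => 0  1->0 ok
  [4] y  {1,3}  => 1  0->1 ok
  [5] z  {0,2}  => 0  1->0 ok
  [6] x  {4}  => 4  0->4 ok
  [7] z  {0,2}  => 0  4->0 ok
  [8] y  {1,3}  => 3  0->3 ok
  [9] z  {0,2}  => 0  3->0 ok
  [10] x  {4}  => 4  0->4 ok
  [11] z  {0,2}  => 0  4->0 ok
  [12] x  {4}  => 4  0->4 ok
  [13] z  {0,2}  => 0  4->0 ok
  [14] y  {1,3}  => 1  0->1 ok
  [15] z  {0,2}  => 0  1->0 ok
  [16] y  {1,3}  => 1  0->1 ok
  [17] z  {0,2}  => 0  1->0 ok
  [18] x  {4}  => 4  0->4 ok
  [19] z  {0,2}  => 2  4->2 ok
  [20] x  {4}  => 4  2->4 ok
  [21] z  {0,2}  => 2  4->2 ok
  [22] y  {1,3}  => 3  2->3 ok
  [23] z  {0,2}  => 0  3->0 ok
  [24] x  {4}  => 4  0->4 ok
  [25] y  {1,3}  => 1  4->1 ok
  [26] z  {0,2}  => 2  1->2 ok
  [27] x  {4}  => 4  2->4 ok
  [28] x  {4}  => 4  4->4 ok
  [29] y  {1,3}  => 1  4->1 ok

0,4,1,0,1,0,4,0,3,0,4,0,4,0,1,0,1,0,4,2,4,2,3,0,4,1,2,4,4,1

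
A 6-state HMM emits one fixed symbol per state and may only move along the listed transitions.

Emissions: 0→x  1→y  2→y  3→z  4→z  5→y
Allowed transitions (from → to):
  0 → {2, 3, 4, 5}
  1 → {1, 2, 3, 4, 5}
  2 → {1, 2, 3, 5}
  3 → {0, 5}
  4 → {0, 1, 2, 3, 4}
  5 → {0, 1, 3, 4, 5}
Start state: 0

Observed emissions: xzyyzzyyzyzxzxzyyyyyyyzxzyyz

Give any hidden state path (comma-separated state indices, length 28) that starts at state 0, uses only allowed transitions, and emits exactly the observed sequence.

  [0] x  {0}  => 0  start
  [1] z  {3,4}  => 4  0->4 ok
  [2] y  {1,2,5}  => 1  4->1 ok
  [3] y  {1,2,5}  => 1  1->1 ok
  [4] z  {3,4}  => 4  1->4 ok
  [5] z  {3,4}  => 4  4->4 ok
  [6] y  {1,2,5}  => 2  4->2 ok
  [7] y  {1,2,5}  => 5  2->5 ok
  [8] z  {3,4}  => 3  5->3 ok
  [9] y  {1,2,5}  => 5  3->5 ok
  [10] z  {3,4}  => 4  5->4 ok
  [11] x  {0}  => 0  4->0 ok
  [12] z  {3,4}  => 3  0->3 ok
  [13] x  {0}  => 0  3->0 ok
  [14] z  {3,4}  => 4  0->4 ok
  [15] y  {1,2,5}  => 2  4->2 ok
  [16] y  {1,2,5}  => 5  2->5 ok
  [17] y  {1,2,5}  => 1  5->1 ok
  [18] y  {1,2,5}  => 1  1->1 ok
  [19] y  {1,2,5}  => 2  1->2 ok
  [20] y  {1,2,5}  => 2  2->2 ok
  [21] y  {1,2,5}  => 5  2->5 ok
  [22] z  {3,4}  => 3  5->3 ok
  [23] x  {0}  => 0  3->0 ok
  [24] z  {3,4}  => 4  0->4 ok
  [25] y  {1,2,5}  => 1  4->1 ok
  [26] y  {1,2,5}  => 5  1->5 ok
  [27] z  {3,4}  => 4  5->4 ok

0,4,1,1,4,4,2,5,3,5,4,0,3,0,4,2,5,1,1,2,2,5,3,0,4,1,5,4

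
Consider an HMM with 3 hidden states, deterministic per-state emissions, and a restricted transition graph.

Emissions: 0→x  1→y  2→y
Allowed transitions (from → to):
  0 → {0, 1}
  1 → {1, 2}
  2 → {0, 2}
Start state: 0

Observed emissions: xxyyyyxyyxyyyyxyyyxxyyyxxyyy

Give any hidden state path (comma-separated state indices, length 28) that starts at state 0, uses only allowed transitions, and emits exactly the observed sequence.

  pos 0: x in {0}, choose 0; start
  pos 1: x in {0}, choose 0; 0->0 ok
  pos 2: y in {1,2}, choose 1; 0->1 ok
  pos 3: y in {1,2}, choose 1; 1->1 ok
  pos 4: y in {1,2}, choose 1; 1->1 ok
  pos 5: y in {1,2}, choose 2; 1->2 ok
  pos 6: x in {0}, choose 0; 2->0 ok
  pos 7: y in {1,2}, choose 1; 0->1 ok
  pos 8: y in {1,2}, choose 2; 1->2 ok
  pos 9: x in {0}, choose 0; 2->0 ok
  pos 10: y in {1,2}, choose 1; 0->1 ok
  pos 11: y in {1,2}, choose 1; 1->1 ok
  pos 12: y in {1,2}, choose 2; 1->2 ok
  pos 13: y in {1,2}, choose 2; 2->2 ok
  pos 14: x in {0}, choose 0; 2->0 ok
  pos 15: y in {1,2}, choose 1; 0->1 ok
  pos 16: y in {1,2}, choose 1; 1->1 ok
  pos 17: y in {1,2}, choose 2; 1->2 ok
  pos 18: x in {0}, choose 0; 2->0 ok
  pos 19: x in {0}, choose 0; 0->0 ok
  pos 20: y in {1,2}, choose 1; 0->1 ok
  pos 21: y in {1,2}, choose 2; 1->2 ok
  pos 22: y in {1,2}, choose 2; 2->2 ok
  pos 23: x in {0}, choose 0; 2->0 ok
  pos 24: x in {0}, choose 0; 0->0 ok
  pos 25: y in {1,2}, choose 1; 0->1 ok
  pos 26: y in {1,2}, choose 2; 1->2 ok
  pos 27: y in {1,2}, choose 2; 2->2 ok

0,0,1,1,1,2,0,1,2,0,1,1,2,2,0,1,1,2,0,0,1,2,2,0,0,1,2,2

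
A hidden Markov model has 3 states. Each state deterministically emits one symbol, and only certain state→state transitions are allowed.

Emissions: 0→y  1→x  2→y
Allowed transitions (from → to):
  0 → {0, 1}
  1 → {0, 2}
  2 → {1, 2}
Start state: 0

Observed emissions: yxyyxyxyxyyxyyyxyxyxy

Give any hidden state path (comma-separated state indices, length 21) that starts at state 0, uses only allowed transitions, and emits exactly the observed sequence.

0,1,2,2,1,2,1,2,1,2,2,1,0,0,0,1,2,1,0,1,0

  pos 0: y in {0,2}, choose 0; start
  pos 1: x in {1}, choose 1; 0->1 ok
  pos 2: y in {0,2}, choose 2; 1->2 ok
  pos 3: y in {0,2}, choose 2; 2->2 ok
  pos 4: x in {1}, choose 1; 2->1 ok
  pos 5: y in {0,2}, choose 2; 1->2 ok
  pos 6: x in {1}, choose 1; 2->1 ok
  pos 7: y in {0,2}, choose 2; 1->2 ok
  pos 8: x in {1}, choose 1; 2->1 ok
  pos 9: y in {0,2}, choose 2; 1->2 ok
  pos 10: y in {0,2}, choose 2; 2->2 ok
  pos 11: x in {1}, choose 1; 2->1 ok
  pos 12: y in {0,2}, choose 0; 1->0 ok
  pos 13: y in {0,2}, choose 0; 0->0 ok
  pos 14: y in {0,2}, choose 0; 0->0 ok
  pos 15: x in {1}, choose 1; 0->1 ok
  pos 16: y in {0,2}, choose 2; 1->2 ok
  pos 17: x in {1}, choose 1; 2->1 ok
  pos 18: y in {0,2}, choose 0; 1->0 ok
  pos 19: x in {1}, choose 1; 0->1 ok
  pos 20: y in {0,2}, choose 0; 1->0 ok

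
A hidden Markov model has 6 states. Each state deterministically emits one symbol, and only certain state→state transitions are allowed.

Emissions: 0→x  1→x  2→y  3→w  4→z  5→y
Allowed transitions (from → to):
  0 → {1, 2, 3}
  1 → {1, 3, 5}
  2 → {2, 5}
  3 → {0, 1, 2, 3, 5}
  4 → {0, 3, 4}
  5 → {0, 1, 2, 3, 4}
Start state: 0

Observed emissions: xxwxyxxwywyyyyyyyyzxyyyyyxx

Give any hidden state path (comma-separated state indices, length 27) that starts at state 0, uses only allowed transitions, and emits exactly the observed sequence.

  0: obs=x cand={0,1} pick 0 [start]
  1: obs=x cand={0,1} pick 1 [0->1 ok]
  2: obs=w cand={3} pick 3 [1->3 ok]
  3: obs=x cand={0,1} pick 1 [3->1 ok]
  4: obs=y cand={2,5} pick 5 [1->5 ok]
  5: obs=x cand={0,1} pick 1 [5->1 ok]
  6: obs=x cand={0,1} pick 1 [1->1 ok]
  7: obs=w cand={3} pick 3 [1->3 ok]
  8: obs=y cand={2,5} pick 5 [3->5 ok]
  9: obs=w cand={3} pick 3 [5->3 ok]
  10: obs=y cand={2,5} pick 5 [3->5 ok]
  11: obs=y cand={2,5} pick 2 [5->2 ok]
  12: obs=y cand={2,5} pick 2 [2->2 ok]
  13: obs=y cand={2,5} pick 2 [2->2 ok]
  14: obs=y cand={2,5} pick 5 [2->5 ok]
  15: obs=y cand={2,5} pick 2 [5->2 ok]
  16: obs=y cand={2,5} pick 2 [2->2 ok]
  17: obs=y cand={2,5} pick 5 [2->5 ok]
  18: obs=z cand={4} pick 4 [5->4 ok]
  19: obs=x cand={0,1} pick 0 [4->0 ok]
  20: obs=y cand={2,5} pick 2 [0->2 ok]
  21: obs=y cand={2,5} pick 2 [2->2 ok]
  22: obs=y cand={2,5} pick 5 [2->5 ok]
  23: obs=y cand={2,5} pick 2 [5->2 ok]
  24: obs=y cand={2,5} pick 5 [2->5 ok]
  25: obs=x cand={0,1} pick 0 [5->0 ok]
  26: obs=x cand={0,1} pick 1 [0->1 ok]

0,1,3,1,5,1,1,3,5,3,5,2,2,2,5,2,2,5,4,0,2,2,5,2,5,0,1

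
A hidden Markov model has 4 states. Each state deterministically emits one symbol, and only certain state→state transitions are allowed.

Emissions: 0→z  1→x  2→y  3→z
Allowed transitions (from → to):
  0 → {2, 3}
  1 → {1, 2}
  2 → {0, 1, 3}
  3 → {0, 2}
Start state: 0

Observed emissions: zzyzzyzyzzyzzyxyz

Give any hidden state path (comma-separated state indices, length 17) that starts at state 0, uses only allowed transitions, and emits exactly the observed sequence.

  t0 'z' -> {0,3}, take 0 (start)
  t1 'z' -> {0,3}, take 3 (0->3 ok)
  t2 'y' -> {2}, take 2 (3->2 ok)
  t3 'z' -> {0,3}, take 3 (2->3 ok)
  t4 'z' -> {0,3}, take 0 (3->0 ok)
  t5 'y' -> {2}, take 2 (0->2 ok)
  t6 'z' -> {0,3}, take 0 (2->0 ok)
  t7 'y' -> {2}, take 2 (0->2 ok)
  t8 'z' -> {0,3}, take 0 (2->0 ok)
  t9 'z' -> {0,3}, take 3 (0->3 ok)
  t10 'y' -> {2}, take 2 (3->2 ok)
  t11 'z' -> {0,3}, take 0 (2->0 ok)
  t12 'z' -> {0,3}, take 3 (0->3 ok)
  t13 'y' -> {2}, take 2 (3->2 ok)
  t14 'x' -> {1}, take 1 (2->1 ok)
  t15 'y' -> {2}, take 2 (1->2 ok)
  t16 'z' -> {0,3}, take 3 (2->3 ok)

0,3,2,3,0,2,0,2,0,3,2,0,3,2,1,2,3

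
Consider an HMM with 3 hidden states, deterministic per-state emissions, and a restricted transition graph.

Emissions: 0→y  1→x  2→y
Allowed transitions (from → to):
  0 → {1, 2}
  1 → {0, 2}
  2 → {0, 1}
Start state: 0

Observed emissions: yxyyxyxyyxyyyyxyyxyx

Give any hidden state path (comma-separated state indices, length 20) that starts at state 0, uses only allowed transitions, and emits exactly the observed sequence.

0,1,2,0,1,0,1,2,0,1,0,2,0,2,1,2,0,1,2,1

  pos 0: y in {0,2}, choose 0; start
  pos 1: x in {1}, choose 1; 0->1 ok
  pos 2: y in {0,2}, choose 2; 1->2 ok
  pos 3: y in {0,2}, choose 0; 2->0 ok
  pos 4: x in {1}, choose 1; 0->1 ok
  pos 5: y in {0,2}, choose 0; 1->0 ok
  pos 6: x in {1}, choose 1; 0->1 ok
  pos 7: y in {0,2}, choose 2; 1->2 ok
  pos 8: y in {0,2}, choose 0; 2->0 ok
  pos 9: x in {1}, choose 1; 0->1 ok
  pos 10: y in {0,2}, choose 0; 1->0 ok
  pos 11: y in {0,2}, choose 2; 0->2 ok
  pos 12: y in {0,2}, choose 0; 2->0 ok
  pos 13: y in {0,2}, choose 2; 0->2 ok
  pos 14: x in {1}, choose 1; 2->1 ok
  pos 15: y in {0,2}, choose 2; 1->2 ok
  pos 16: y in {0,2}, choose 0; 2->0 ok
  pos 17: x in {1}, choose 1; 0->1 ok
  pos 18: y in {0,2}, choose 2; 1->2 ok
  pos 19: x in {1}, choose 1; 2->1 ok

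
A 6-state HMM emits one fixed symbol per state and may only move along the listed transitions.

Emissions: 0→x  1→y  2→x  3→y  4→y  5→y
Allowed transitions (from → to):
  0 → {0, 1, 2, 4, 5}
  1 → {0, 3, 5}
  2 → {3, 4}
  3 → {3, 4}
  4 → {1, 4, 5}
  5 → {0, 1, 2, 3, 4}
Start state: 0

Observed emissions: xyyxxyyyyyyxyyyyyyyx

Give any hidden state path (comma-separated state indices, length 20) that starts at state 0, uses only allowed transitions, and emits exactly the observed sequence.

0,4,1,0,2,3,3,3,4,4,1,0,5,3,3,3,3,4,5,2

  0: obs=x cand={0,2} pick 0 [start]
  1: obs=y cand={1,3,4,5} pick 4 [0->4 ok]
  2: obs=y cand={1,3,4,5} pick 1 [4->1 ok]
  3: obs=x cand={0,2} pick 0 [1->0 ok]
  4: obs=x cand={0,2} pick 2 [0->2 ok]
  5: obs=y cand={1,3,4,5} pick 3 [2->3 ok]
  6: obs=y cand={1,3,4,5} pick 3 [3->3 ok]
  7: obs=y cand={1,3,4,5} pick 3 [3->3 ok]
  8: obs=y cand={1,3,4,5} pick 4 [3->4 ok]
  9: obs=y cand={1,3,4,5} pick 4 [4->4 ok]
  10: obs=y cand={1,3,4,5} pick 1 [4->1 ok]
  11: obs=x cand={0,2} pick 0 [1->0 ok]
  12: obs=y cand={1,3,4,5} pick 5 [0->5 ok]
  13: obs=y cand={1,3,4,5} pick 3 [5->3 ok]
  14: obs=y cand={1,3,4,5} pick 3 [3->3 ok]
  15: obs=y cand={1,3,4,5} pick 3 [3->3 ok]
  16: obs=y cand={1,3,4,5} pick 3 [3->3 ok]
  17: obs=y cand={1,3,4,5} pick 4 [3->4 ok]
  18: obs=y cand={1,3,4,5} pick 5 [4->5 ok]
  19: obs=x cand={0,2} pick 2 [5->2 ok]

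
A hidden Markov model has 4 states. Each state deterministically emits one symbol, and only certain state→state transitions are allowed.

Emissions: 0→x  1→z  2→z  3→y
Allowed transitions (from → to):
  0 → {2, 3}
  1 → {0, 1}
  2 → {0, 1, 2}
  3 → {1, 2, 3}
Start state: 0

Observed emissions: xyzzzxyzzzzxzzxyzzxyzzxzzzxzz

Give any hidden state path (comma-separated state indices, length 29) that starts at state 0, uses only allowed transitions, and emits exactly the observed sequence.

0,3,2,1,1,0,3,1,1,1,1,0,2,1,0,3,2,1,0,3,2,1,0,2,2,2,0,2,2

  t0 'x' -> {0}, take 0 (start)
  t1 'y' -> {3}, take 3 (0->3 ok)
  t2 'z' -> {1,2}, take 2 (3->2 ok)
  t3 'z' -> {1,2}, take 1 (2->1 ok)
  t4 'z' -> {1,2}, take 1 (1->1 ok)
  t5 'x' -> {0}, take 0 (1->0 ok)
  t6 'y' -> {3}, take 3 (0->3 ok)
  t7 'z' -> {1,2}, take 1 (3->1 ok)
  t8 'z' -> {1,2}, take 1 (1->1 ok)
  t9 'z' -> {1,2}, take 1 (1->1 ok)
  t10 'z' -> {1,2}, take 1 (1->1 ok)
  t11 'x' -> {0}, take 0 (1->0 ok)
  t12 'z' -> {1,2}, take 2 (0->2 ok)
  t13 'z' -> {1,2}, take 1 (2->1 ok)
  t14 'x' -> {0}, take 0 (1->0 ok)
  t15 'y' -> {3}, take 3 (0->3 ok)
  t16 'z' -> {1,2}, take 2 (3->2 ok)
  t17 'z' -> {1,2}, take 1 (2->1 ok)
  t18 'x' -> {0}, take 0 (1->0 ok)
  t19 'y' -> {3}, take 3 (0->3 ok)
  t20 'z' -> {1,2}, take 2 (3->2 ok)
  t21 'z' -> {1,2}, take 1 (2->1 ok)
  t22 'x' -> {0}, take 0 (1->0 ok)
  t23 'z' -> {1,2}, take 2 (0->2 ok)
  t24 'z' -> {1,2}, take 2 (2->2 ok)
  t25 'z' -> {1,2}, take 2 (2->2 ok)
  t26 'x' -> {0}, take 0 (2->0 ok)
  t27 'z' -> {1,2}, take 2 (0->2 ok)
  t28 'z' -> {1,2}, take 2 (2->2 ok)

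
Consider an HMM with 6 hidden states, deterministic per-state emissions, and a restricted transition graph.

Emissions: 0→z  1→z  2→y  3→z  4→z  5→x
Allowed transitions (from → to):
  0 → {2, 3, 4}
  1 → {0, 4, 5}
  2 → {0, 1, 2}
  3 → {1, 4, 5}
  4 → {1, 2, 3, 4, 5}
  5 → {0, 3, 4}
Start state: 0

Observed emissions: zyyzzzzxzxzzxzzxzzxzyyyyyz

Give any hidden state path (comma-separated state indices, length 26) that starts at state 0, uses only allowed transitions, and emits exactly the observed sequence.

  t0 'z' -> {0,1,3,4}, take 0 (start)
  t1 'y' -> {2}, take 2 (0->2 ok)
  t2 'y' -> {2}, take 2 (2->2 ok)
  t3 'z' -> {0,1,3,4}, take 1 (2->1 ok)
  t4 'z' -> {0,1,3,4}, take 4 (1->4 ok)
  t5 'z' -> {0,1,3,4}, take 1 (4->1 ok)
  t6 'z' -> {0,1,3,4}, take 4 (1->4 ok)
  t7 'x' -> {5}, take 5 (4->5 ok)
  t8 'z' -> {0,1,3,4}, take 4 (5->4 ok)
  t9 'x' -> {5}, take 5 (4->5 ok)
  t10 'z' -> {0,1,3,4}, take 4 (5->4 ok)
  t11 'z' -> {0,1,3,4}, take 3 (4->3 ok)
  t12 'x' -> {5}, take 5 (3->5 ok)
  t13 'z' -> {0,1,3,4}, take 4 (5->4 ok)
  t14 'z' -> {0,1,3,4}, take 3 (4->3 ok)
  t15 'x' -> {5}, take 5 (3->5 ok)
  t16 'z' -> {0,1,3,4}, take 4 (5->4 ok)
  t17 'z' -> {0,1,3,4}, take 3 (4->3 ok)
  t18 'x' -> {5}, take 5 (3->5 ok)
  t19 'z' -> {0,1,3,4}, take 0 (5->0 ok)
  t20 'y' -> {2}, take 2 (0->2 ok)
  t21 'y' -> {2}, take 2 (2->2 ok)
  t22 'y' -> {2}, take 2 (2->2 ok)
  t23 'y' -> {2}, take 2 (2->2 ok)
  t24 'y' -> {2}, take 2 (2->2 ok)
  t25 'z' -> {0,1,3,4}, take 1 (2->1 ok)

0,2,2,1,4,1,4,5,4,5,4,3,5,4,3,5,4,3,5,0,2,2,2,2,2,1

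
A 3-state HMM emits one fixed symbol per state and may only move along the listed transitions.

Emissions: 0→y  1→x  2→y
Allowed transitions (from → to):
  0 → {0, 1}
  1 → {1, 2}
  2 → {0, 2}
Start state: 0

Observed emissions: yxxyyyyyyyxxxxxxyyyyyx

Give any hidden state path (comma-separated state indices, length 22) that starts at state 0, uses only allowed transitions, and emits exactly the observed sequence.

0,1,1,2,2,2,2,2,2,0,1,1,1,1,1,1,2,2,2,2,0,1

  t0 'y' -> {0,2}, take 0 (start)
  t1 'x' -> {1}, take 1 (0->1 ok)
  t2 'x' -> {1}, take 1 (1->1 ok)
  t3 'y' -> {0,2}, take 2 (1->2 ok)
  t4 'y' -> {0,2}, take 2 (2->2 ok)
  t5 'y' -> {0,2}, take 2 (2->2 ok)
  t6 'y' -> {0,2}, take 2 (2->2 ok)
  t7 'y' -> {0,2}, take 2 (2->2 ok)
  t8 'y' -> {0,2}, take 2 (2->2 ok)
  t9 'y' -> {0,2}, take 0 (2->0 ok)
  t10 'x' -> {1}, take 1 (0->1 ok)
  t11 'x' -> {1}, take 1 (1->1 ok)
  t12 'x' -> {1}, take 1 (1->1 ok)
  t13 'x' -> {1}, take 1 (1->1 ok)
  t14 'x' -> {1}, take 1 (1->1 ok)
  t15 'x' -> {1}, take 1 (1->1 ok)
  t16 'y' -> {0,2}, take 2 (1->2 ok)
  t17 'y' -> {0,2}, take 2 (2->2 ok)
  t18 'y' -> {0,2}, take 2 (2->2 ok)
  t19 'y' -> {0,2}, take 2 (2->2 ok)
  t20 'y' -> {0,2}, take 0 (2->0 ok)
  t21 'x' -> {1}, take 1 (0->1 ok)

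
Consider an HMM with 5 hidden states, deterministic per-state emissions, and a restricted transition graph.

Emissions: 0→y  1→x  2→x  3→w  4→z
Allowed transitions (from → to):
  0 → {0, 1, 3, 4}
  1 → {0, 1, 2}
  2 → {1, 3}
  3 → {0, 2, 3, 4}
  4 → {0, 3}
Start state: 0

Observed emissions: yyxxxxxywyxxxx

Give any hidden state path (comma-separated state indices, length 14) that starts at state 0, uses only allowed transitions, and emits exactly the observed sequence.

0,0,1,1,1,2,1,0,3,0,1,1,1,2

  pos 0: y in {0}, choose 0; start
  pos 1: y in {0}, choose 0; 0->0 ok
  pos 2: x in {1,2}, choose 1; 0->1 ok
  pos 3: x in {1,2}, choose 1; 1->1 ok
  pos 4: x in {1,2}, choose 1; 1->1 ok
  pos 5: x in {1,2}, choose 2; 1->2 ok
  pos 6: x in {1,2}, choose 1; 2->1 ok
  pos 7: y in {0}, choose 0; 1->0 ok
  pos 8: w in {3}, choose 3; 0->3 ok
  pos 9: y in {0}, choose 0; 3->0 ok
  pos 10: x in {1,2}, choose 1; 0->1 ok
  pos 11: x in {1,2}, choose 1; 1->1 ok
  pos 12: x in {1,2}, choose 1; 1->1 ok
  pos 13: x in {1,2}, choose 2; 1->2 ok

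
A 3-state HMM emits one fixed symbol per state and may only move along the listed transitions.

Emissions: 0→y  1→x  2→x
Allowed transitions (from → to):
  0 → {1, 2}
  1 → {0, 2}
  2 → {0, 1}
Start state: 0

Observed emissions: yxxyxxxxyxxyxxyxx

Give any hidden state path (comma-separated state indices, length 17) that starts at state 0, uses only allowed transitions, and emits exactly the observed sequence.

  [0] y  {0}  => 0  start
  [1] x  {1,2}  => 1  0->1 ok
  [2] x  {1,2}  => 2  1->2 ok
  [3] y  {0}  => 0  2->0 ok
  [4] x  {1,2}  => 1  0->1 ok
  [5] x  {1,2}  => 2  1->2 ok
  [6] x  {1,2}  => 1  2->1 ok
  [7] x  {1,2}  => 2  1->2 ok
  [8] y  {0}  => 0  2->0 ok
  [9] x  {1,2}  => 2  0->2 ok
  [10] x  {1,2}  => 1  2->1 ok
  [11] y  {0}  => 0  1->0 ok
  [12] x  {1,2}  => 2  0->2 ok
  [13] x  {1,2}  => 1  2->1 ok
  [14] y  {0}  => 0  1->0 ok
  [15] x  {1,2}  => 1  0->1 ok
  [16] x  {1,2}  => 2  1->2 ok

0,1,2,0,1,2,1,2,0,2,1,0,2,1,0,1,2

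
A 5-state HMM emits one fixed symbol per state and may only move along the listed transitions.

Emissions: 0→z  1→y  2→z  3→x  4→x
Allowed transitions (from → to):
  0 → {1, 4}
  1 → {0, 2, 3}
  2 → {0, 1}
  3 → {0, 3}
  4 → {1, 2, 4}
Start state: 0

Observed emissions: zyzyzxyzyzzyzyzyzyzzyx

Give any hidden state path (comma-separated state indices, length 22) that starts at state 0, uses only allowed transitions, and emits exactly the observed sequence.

  pos 0: z in {0,2}, choose 0; start
  pos 1: y in {1}, choose 1; 0->1 ok
  pos 2: z in {0,2}, choose 2; 1->2 ok
  pos 3: y in {1}, choose 1; 2->1 ok
  pos 4: z in {0,2}, choose 0; 1->0 ok
  pos 5: x in {3,4}, choose 4; 0->4 ok
  pos 6: y in {1}, choose 1; 4->1 ok
  pos 7: z in {0,2}, choose 0; 1->0 ok
  pos 8: y in {1}, choose 1; 0->1 ok
  pos 9: z in {0,2}, choose 2; 1->2 ok
  pos 10: z in {0,2}, choose 0; 2->0 ok
  pos 11: y in {1}, choose 1; 0->1 ok
  pos 12: z in {0,2}, choose 0; 1->0 ok
  pos 13: y in {1}, choose 1; 0->1 ok
  pos 14: z in {0,2}, choose 0; 1->0 ok
  pos 15: y in {1}, choose 1; 0->1 ok
  pos 16: z in {0,2}, choose 0; 1->0 ok
  pos 17: y in {1}, choose 1; 0->1 ok
  pos 18: z in {0,2}, choose 2; 1->2 ok
  pos 19: z in {0,2}, choose 0; 2->0 ok
  pos 20: y in {1}, choose 1; 0->1 ok
  pos 21: x in {3,4}, choose 3; 1->3 ok

0,1,2,1,0,4,1,0,1,2,0,1,0,1,0,1,0,1,2,0,1,3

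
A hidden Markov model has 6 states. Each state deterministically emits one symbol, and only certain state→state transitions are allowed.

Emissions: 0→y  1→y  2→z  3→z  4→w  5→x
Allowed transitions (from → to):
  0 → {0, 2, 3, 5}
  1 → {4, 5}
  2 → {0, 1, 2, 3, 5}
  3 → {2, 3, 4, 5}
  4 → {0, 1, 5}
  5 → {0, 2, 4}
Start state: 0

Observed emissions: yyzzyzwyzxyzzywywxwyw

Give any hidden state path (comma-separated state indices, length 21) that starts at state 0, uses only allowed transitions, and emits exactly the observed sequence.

0,0,3,2,0,3,4,0,3,5,0,2,2,1,4,1,4,5,4,1,4

  0: obs=y cand={0,1} pick 0 [start]
  1: obs=y cand={0,1} pick 0 [0->0 ok]
  2: obs=z cand={2,3} pick 3 [0->3 ok]
  3: obs=z cand={2,3} pick 2 [3->2 ok]
  4: obs=y cand={0,1} pick 0 [2->0 ok]
  5: obs=z cand={2,3} pick 3 [0->3 ok]
  6: obs=w cand={4} pick 4 [3->4 ok]
  7: obs=y cand={0,1} pick 0 [4->0 ok]
  8: obs=z cand={2,3} pick 3 [0->3 ok]
  9: obs=x cand={5} pick 5 [3->5 ok]
  10: obs=y cand={0,1} pick 0 [5->0 ok]
  11: obs=z cand={2,3} pick 2 [0->2 ok]
  12: obs=z cand={2,3} pick 2 [2->2 ok]
  13: obs=y cand={0,1} pick 1 [2->1 ok]
  14: obs=w cand={4} pick 4 [1->4 ok]
  15: obs=y cand={0,1} pick 1 [4->1 ok]
  16: obs=w cand={4} pick 4 [1->4 ok]
  17: obs=x cand={5} pick 5 [4->5 ok]
  18: obs=w cand={4} pick 4 [5->4 ok]
  19: obs=y cand={0,1} pick 1 [4->1 ok]
  20: obs=w cand={4} pick 4 [1->4 ok]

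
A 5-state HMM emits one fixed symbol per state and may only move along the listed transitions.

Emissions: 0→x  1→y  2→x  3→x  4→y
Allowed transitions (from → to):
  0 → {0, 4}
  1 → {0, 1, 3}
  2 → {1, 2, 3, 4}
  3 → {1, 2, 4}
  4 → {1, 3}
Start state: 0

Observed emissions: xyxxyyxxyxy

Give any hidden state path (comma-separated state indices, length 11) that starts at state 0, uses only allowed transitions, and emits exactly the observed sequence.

  pos 0: x in {0,2,3}, choose 0; start
  pos 1: y in {1,4}, choose 4; 0->4 ok
  pos 2: x in {0,2,3}, choose 3; 4->3 ok
  pos 3: x in {0,2,3}, choose 2; 3->2 ok
  pos 4: y in {1,4}, choose 4; 2->4 ok
  pos 5: y in {1,4}, choose 1; 4->1 ok
  pos 6: x in {0,2,3}, choose 3; 1->3 ok
  pos 7: x in {0,2,3}, choose 2; 3->2 ok
  pos 8: y in {1,4}, choose 4; 2->4 ok
  pos 9: x in {0,2,3}, choose 3; 4->3 ok
  pos 10: y in {1,4}, choose 1; 3->1 ok

0,4,3,2,4,1,3,2,4,3,1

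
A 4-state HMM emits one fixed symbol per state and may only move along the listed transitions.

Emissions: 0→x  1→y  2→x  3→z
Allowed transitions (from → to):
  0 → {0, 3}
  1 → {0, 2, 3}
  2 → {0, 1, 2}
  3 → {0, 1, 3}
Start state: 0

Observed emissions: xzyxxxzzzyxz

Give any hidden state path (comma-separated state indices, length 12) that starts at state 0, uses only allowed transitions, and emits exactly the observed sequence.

0,3,1,2,2,0,3,3,3,1,0,3

  t0 'x' -> {0,2}, take 0 (start)
  t1 'z' -> {3}, take 3 (0->3 ok)
  t2 'y' -> {1}, take 1 (3->1 ok)
  t3 'x' -> {0,2}, take 2 (1->2 ok)
  t4 'x' -> {0,2}, take 2 (2->2 ok)
  t5 'x' -> {0,2}, take 0 (2->0 ok)
  t6 'z' -> {3}, take 3 (0->3 ok)
  t7 'z' -> {3}, take 3 (3->3 ok)
  t8 'z' -> {3}, take 3 (3->3 ok)
  t9 'y' -> {1}, take 1 (3->1 ok)
  t10 'x' -> {0,2}, take 0 (1->0 ok)
  t11 'z' -> {3}, take 3 (0->3 ok)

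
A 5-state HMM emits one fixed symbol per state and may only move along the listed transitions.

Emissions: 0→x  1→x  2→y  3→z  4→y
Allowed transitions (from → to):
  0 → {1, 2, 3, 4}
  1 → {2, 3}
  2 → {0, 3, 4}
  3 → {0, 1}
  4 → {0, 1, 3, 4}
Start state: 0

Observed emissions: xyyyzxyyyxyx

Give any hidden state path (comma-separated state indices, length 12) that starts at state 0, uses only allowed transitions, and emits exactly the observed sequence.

0,4,4,4,3,0,2,4,4,0,4,1

  0: obs=x cand={0,1} pick 0 [start]
  1: obs=y cand={2,4} pick 4 [0->4 ok]
  2: obs=y cand={2,4} pick 4 [4->4 ok]
  3: obs=y cand={2,4} pick 4 [4->4 ok]
  4: obs=z cand={3} pick 3 [4->3 ok]
  5: obs=x cand={0,1} pick 0 [3->0 ok]
  6: obs=y cand={2,4} pick 2 [0->2 ok]
  7: obs=y cand={2,4} pick 4 [2->4 ok]
  8: obs=y cand={2,4} pick 4 [4->4 ok]
  9: obs=x cand={0,1} pick 0 [4->0 ok]
  10: obs=y cand={2,4} pick 4 [0->4 ok]
  11: obs=x cand={0,1} pick 1 [4->1 ok]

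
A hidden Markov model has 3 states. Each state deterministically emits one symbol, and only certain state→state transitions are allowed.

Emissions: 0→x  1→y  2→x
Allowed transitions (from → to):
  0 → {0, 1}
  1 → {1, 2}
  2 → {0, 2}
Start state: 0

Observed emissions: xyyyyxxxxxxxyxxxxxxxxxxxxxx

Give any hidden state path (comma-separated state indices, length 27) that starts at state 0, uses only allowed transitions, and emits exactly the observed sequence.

0,1,1,1,1,2,2,2,0,0,0,0,1,2,2,2,2,2,2,2,2,2,2,0,0,0,0

  pos 0: x in {0,2}, choose 0; start
  pos 1: y in {1}, choose 1; 0->1 ok
  pos 2: y in {1}, choose 1; 1->1 ok
  pos 3: y in {1}, choose 1; 1->1 ok
  pos 4: y in {1}, choose 1; 1->1 ok
  pos 5: x in {0,2}, choose 2; 1->2 ok
  pos 6: x in {0,2}, choose 2; 2->2 ok
  pos 7: x in {0,2}, choose 2; 2->2 ok
  pos 8: x in {0,2}, choose 0; 2->0 ok
  pos 9: x in {0,2}, choose 0; 0->0 ok
  pos 10: x in {0,2}, choose 0; 0->0 ok
  pos 11: x in {0,2}, choose 0; 0->0 ok
  pos 12: y in {1}, choose 1; 0->1 ok
  pos 13: x in {0,2}, choose 2; 1->2 ok
  pos 14: x in {0,2}, choose 2; 2->2 ok
  pos 15: x in {0,2}, choose 2; 2->2 ok
  pos 16: x in {0,2}, choose 2; 2->2 ok
  pos 17: x in {0,2}, choose 2; 2->2 ok
  pos 18: x in {0,2}, choose 2; 2->2 ok
  pos 19: x in {0,2}, choose 2; 2->2 ok
  pos 20: x in {0,2}, choose 2; 2->2 ok
  pos 21: x in {0,2}, choose 2; 2->2 ok
  pos 22: x in {0,2}, choose 2; 2->2 ok
  pos 23: x in {0,2}, choose 0; 2->0 ok
  pos 24: x in {0,2}, choose 0; 0->0 ok
  pos 25: x in {0,2}, choose 0; 0->0 ok
  pos 26: x in {0,2}, choose 0; 0->0 ok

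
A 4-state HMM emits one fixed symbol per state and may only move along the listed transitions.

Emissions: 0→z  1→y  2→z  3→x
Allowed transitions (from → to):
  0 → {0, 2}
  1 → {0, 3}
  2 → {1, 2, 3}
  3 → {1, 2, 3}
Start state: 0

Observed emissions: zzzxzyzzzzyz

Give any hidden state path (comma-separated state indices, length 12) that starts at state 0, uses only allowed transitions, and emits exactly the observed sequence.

  [0] z  {0,2}  => 0  start
  [1] z  {0,2}  => 0  0->0 ok
  [2] z  {0,2}  => 2  0->2 ok
  [3] x  {3}  => 3  2->3 ok
  [4] z  {0,2}  => 2  3->2 ok
  [5] y  {1}  => 1  2->1 ok
  [6] z  {0,2}  => 0  1->0 ok
  [7] z  {0,2}  => 0  0->0 ok
  [8] z  {0,2}  => 0  0->0 ok
  [9] z  {0,2}  => 2  0->2 ok
  [10] y  {1}  => 1  2->1 ok
  [11] z  {0,2}  => 0  1->0 ok

0,0,2,3,2,1,0,0,0,2,1,0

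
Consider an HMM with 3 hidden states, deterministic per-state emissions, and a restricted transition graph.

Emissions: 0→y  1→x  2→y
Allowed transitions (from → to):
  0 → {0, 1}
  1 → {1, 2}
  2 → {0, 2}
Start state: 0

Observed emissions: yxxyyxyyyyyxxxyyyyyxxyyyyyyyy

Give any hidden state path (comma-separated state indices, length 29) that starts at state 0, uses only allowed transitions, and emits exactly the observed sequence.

  pos 0: y in {0,2}, choose 0; start
  pos 1: x in {1}, choose 1; 0->1 ok
  pos 2: x in {1}, choose 1; 1->1 ok
  pos 3: y in {0,2}, choose 2; 1->2 ok
  pos 4: y in {0,2}, choose 0; 2->0 ok
  pos 5: x in {1}, choose 1; 0->1 ok
  pos 6: y in {0,2}, choose 2; 1->2 ok
  pos 7: y in {0,2}, choose 2; 2->2 ok
  pos 8: y in {0,2}, choose 0; 2->0 ok
  pos 9: y in {0,2}, choose 0; 0->0 ok
  pos 10: y in {0,2}, choose 0; 0->0 ok
  pos 11: x in {1}, choose 1; 0->1 ok
  pos 12: x in {1}, choose 1; 1->1 ok
  pos 13: x in {1}, choose 1; 1->1 ok
  pos 14: y in {0,2}, choose 2; 1->2 ok
  pos 15: y in {0,2}, choose 2; 2->2 ok
  pos 16: y in {0,2}, choose 0; 2->0 ok
  pos 17: y in {0,2}, choose 0; 0->0 ok
  pos 18: y in {0,2}, choose 0; 0->0 ok
  pos 19: x in {1}, choose 1; 0->1 ok
  pos 20: x in {1}, choose 1; 1->1 ok
  pos 21: y in {0,2}, choose 2; 1->2 ok
  pos 22: y in {0,2}, choose 2; 2->2 ok
  pos 23: y in {0,2}, choose 2; 2->2 ok
  pos 24: y in {0,2}, choose 2; 2->2 ok
  pos 25: y in {0,2}, choose 2; 2->2 ok
  pos 26: y in {0,2}, choose 2; 2->2 ok
  pos 27: y in {0,2}, choose 2; 2->2 ok
  pos 28: y in {0,2}, choose 0; 2->0 ok

0,1,1,2,0,1,2,2,0,0,0,1,1,1,2,2,0,0,0,1,1,2,2,2,2,2,2,2,0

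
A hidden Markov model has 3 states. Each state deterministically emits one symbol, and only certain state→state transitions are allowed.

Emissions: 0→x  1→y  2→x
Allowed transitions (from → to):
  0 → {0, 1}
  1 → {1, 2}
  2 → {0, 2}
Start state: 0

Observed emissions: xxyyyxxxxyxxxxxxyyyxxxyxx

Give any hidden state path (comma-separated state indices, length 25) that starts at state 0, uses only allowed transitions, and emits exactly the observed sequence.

  pos 0: x in {0,2}, choose 0; start
  pos 1: x in {0,2}, choose 0; 0->0 ok
  pos 2: y in {1}, choose 1; 0->1 ok
  pos 3: y in {1}, choose 1; 1->1 ok
  pos 4: y in {1}, choose 1; 1->1 ok
  pos 5: x in {0,2}, choose 2; 1->2 ok
  pos 6: x in {0,2}, choose 0; 2->0 ok
  pos 7: x in {0,2}, choose 0; 0->0 ok
  pos 8: x in {0,2}, choose 0; 0->0 ok
  pos 9: y in {1}, choose 1; 0->1 ok
  pos 10: x in {0,2}, choose 2; 1->2 ok
  pos 11: x in {0,2}, choose 2; 2->2 ok
  pos 12: x in {0,2}, choose 2; 2->2 ok
  pos 13: x in {0,2}, choose 2; 2->2 ok
  pos 14: x in {0,2}, choose 2; 2->2 ok
  pos 15: x in {0,2}, choose 0; 2->0 ok
  pos 16: y in {1}, choose 1; 0->1 ok
  pos 17: y in {1}, choose 1; 1->1 ok
  pos 18: y in {1}, choose 1; 1->1 ok
  pos 19: x in {0,2}, choose 2; 1->2 ok
  pos 20: x in {0,2}, choose 2; 2->2 ok
  pos 21: x in {0,2}, choose 0; 2->0 ok
  pos 22: y in {1}, choose 1; 0->1 ok
  pos 23: x in {0,2}, choose 2; 1->2 ok
  pos 24: x in {0,2}, choose 2; 2->2 ok

0,0,1,1,1,2,0,0,0,1,2,2,2,2,2,0,1,1,1,2,2,0,1,2,2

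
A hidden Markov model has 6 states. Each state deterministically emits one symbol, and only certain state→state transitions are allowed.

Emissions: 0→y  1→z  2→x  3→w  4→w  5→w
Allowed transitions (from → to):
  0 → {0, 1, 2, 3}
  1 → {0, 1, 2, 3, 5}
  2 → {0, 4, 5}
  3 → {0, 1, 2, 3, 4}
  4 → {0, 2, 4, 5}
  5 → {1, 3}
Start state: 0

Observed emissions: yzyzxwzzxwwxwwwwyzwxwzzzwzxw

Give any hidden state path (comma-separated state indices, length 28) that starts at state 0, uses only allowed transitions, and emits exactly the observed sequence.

  [0] y  {0}  => 0  start
  [1] z  {1}  => 1  0->1 ok
  [2] y  {0}  => 0  1->0 ok
  [3] z  {1}  => 1  0->1 ok
  [4] x  {2}  => 2  1->2 ok
  [5] w  {3,4,5}  => 5  2->5 ok
  [6] z  {1}  => 1  5->1 ok
  [7] z  {1}  => 1  1->1 ok
  [8] x  {2}  => 2  1->2 ok
  [9] w  {3,4,5}  => 4  2->4 ok
  [10] w  {3,4,5}  => 4  4->4 ok
  [11] x  {2}  => 2  4->2 ok
  [12] w  {3,4,5}  => 5  2->5 ok
  [13] w  {3,4,5}  => 3  5->3 ok
  [14] w  {3,4,5}  => 3  3->3 ok
  [15] w  {3,4,5}  => 3  3->3 ok
  [16] y  {0}  => 0  3->0 ok
  [17] z  {1}  => 1  0->1 ok
  [18] w  {3,4,5}  => 3  1->3 ok
  [19] x  {2}  => 2  3->2 ok
  [20] w  {3,4,5}  => 5  2->5 ok
  [21] z  {1}  => 1  5->1 ok
  [22] z  {1}  => 1  1->1 ok
  [23] z  {1}  => 1  1->1 ok
  [24] w  {3,4,5}  => 5  1->5 ok
  [25] z  {1}  => 1  5->1 ok
  [26] x  {2}  => 2  1->2 ok
  [27] w  {3,4,5}  => 4  2->4 ok

0,1,0,1,2,5,1,1,2,4,4,2,5,3,3,3,0,1,3,2,5,1,1,1,5,1,2,4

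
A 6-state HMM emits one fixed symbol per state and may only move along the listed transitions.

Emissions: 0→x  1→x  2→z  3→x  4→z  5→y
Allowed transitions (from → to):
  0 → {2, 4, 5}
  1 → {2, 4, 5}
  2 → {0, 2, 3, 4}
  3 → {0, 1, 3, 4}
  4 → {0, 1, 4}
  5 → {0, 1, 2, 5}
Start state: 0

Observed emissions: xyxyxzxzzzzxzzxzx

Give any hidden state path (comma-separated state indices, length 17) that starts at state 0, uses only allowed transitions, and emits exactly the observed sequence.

0,5,0,5,1,2,0,2,4,4,4,0,2,4,1,2,0

  0: obs=x cand={0,1,3} pick 0 [start]
  1: obs=y cand={5} pick 5 [0->5 ok]
  2: obs=x cand={0,1,3} pick 0 [5->0 ok]
  3: obs=y cand={5} pick 5 [0->5 ok]
  4: obs=x cand={0,1,3} pick 1 [5->1 ok]
  5: obs=z cand={2,4} pick 2 [1->2 ok]
  6: obs=x cand={0,1,3} pick 0 [2->0 ok]
  7: obs=z cand={2,4} pick 2 [0->2 ok]
  8: obs=z cand={2,4} pick 4 [2->4 ok]
  9: obs=z cand={2,4} pick 4 [4->4 ok]
  10: obs=z cand={2,4} pick 4 [4->4 ok]
  11: obs=x cand={0,1,3} pick 0 [4->0 ok]
  12: obs=z cand={2,4} pick 2 [0->2 ok]
  13: obs=z cand={2,4} pick 4 [2->4 ok]
  14: obs=x cand={0,1,3} pick 1 [4->1 ok]
  15: obs=z cand={2,4} pick 2 [1->2 ok]
  16: obs=x cand={0,1,3} pick 0 [2->0 ok]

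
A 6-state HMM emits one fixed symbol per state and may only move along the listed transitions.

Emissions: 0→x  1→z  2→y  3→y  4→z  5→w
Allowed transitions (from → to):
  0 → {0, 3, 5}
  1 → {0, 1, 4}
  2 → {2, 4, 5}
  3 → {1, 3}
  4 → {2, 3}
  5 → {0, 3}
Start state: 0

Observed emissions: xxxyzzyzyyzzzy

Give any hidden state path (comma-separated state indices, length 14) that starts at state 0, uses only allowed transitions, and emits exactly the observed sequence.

0,0,0,3,1,4,2,4,3,3,1,1,4,2

  t0 'x' -> {0}, take 0 (start)
  t1 'x' -> {0}, take 0 (0->0 ok)
  t2 'x' -> {0}, take 0 (0->0 ok)
  t3 'y' -> {2,3}, take 3 (0->3 ok)
  t4 'z' -> {1,4}, take 1 (3->1 ok)
  t5 'z' -> {1,4}, take 4 (1->4 ok)
  t6 'y' -> {2,3}, take 2 (4->2 ok)
  t7 'z' -> {1,4}, take 4 (2->4 ok)
  t8 'y' -> {2,3}, take 3 (4->3 ok)
  t9 'y' -> {2,3}, take 3 (3->3 ok)
  t10 'z' -> {1,4}, take 1 (3->1 ok)
  t11 'z' -> {1,4}, take 1 (1->1 ok)
  t12 'z' -> {1,4}, take 4 (1->4 ok)
  t13 'y' -> {2,3}, take 2 (4->2 ok)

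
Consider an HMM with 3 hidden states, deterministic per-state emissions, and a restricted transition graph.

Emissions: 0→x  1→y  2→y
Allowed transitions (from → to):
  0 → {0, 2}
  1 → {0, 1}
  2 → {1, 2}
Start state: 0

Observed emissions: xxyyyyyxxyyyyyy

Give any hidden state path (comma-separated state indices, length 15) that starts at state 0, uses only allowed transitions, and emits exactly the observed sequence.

0,0,2,1,1,1,1,0,0,2,2,2,2,2,2

  [0] x  {0}  => 0  start
  [1] x  {0}  => 0  0->0 ok
  [2] y  {1,2}  => 2  0->2 ok
  [3] y  {1,2}  => 1  2->1 ok
  [4] y  {1,2}  => 1  1->1 ok
  [5] y  {1,2}  => 1  1->1 ok
  [6] y  {1,2}  => 1  1->1 ok
  [7] x  {0}  => 0  1->0 ok
  [8] x  {0}  => 0  0->0 ok
  [9] y  {1,2}  => 2  0->2 ok
  [10] y  {1,2}  => 2  2->2 ok
  [11] y  {1,2}  => 2  2->2 ok
  [12] y  {1,2}  => 2  2->2 ok
  [13] y  {1,2}  => 2  2->2 ok
  [14] y  {1,2}  => 2  2->2 ok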